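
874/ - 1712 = -437/856 = - 0.51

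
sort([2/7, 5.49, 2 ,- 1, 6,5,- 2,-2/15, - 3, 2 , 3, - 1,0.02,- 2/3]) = [ - 3, - 2, - 1, - 1, - 2/3,-2/15,0.02,2/7,2 , 2,3,5,5.49,6]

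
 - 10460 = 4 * ( - 2615) 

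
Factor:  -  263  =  -263^1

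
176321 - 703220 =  - 526899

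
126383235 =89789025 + 36594210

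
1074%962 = 112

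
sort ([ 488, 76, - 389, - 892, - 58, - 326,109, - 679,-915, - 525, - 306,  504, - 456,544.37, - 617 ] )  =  [ - 915, - 892, - 679, - 617, - 525 , - 456,  -  389, - 326, - 306, - 58, 76 , 109, 488,  504,544.37 ] 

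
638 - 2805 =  - 2167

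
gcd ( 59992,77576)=8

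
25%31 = 25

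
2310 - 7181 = -4871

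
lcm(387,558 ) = 23994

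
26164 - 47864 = -21700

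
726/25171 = 726/25171 = 0.03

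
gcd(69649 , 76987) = 1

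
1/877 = 1/877=0.00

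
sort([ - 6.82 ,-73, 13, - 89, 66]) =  [  -  89, - 73, - 6.82,13,66 ]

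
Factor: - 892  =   -2^2*223^1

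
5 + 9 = 14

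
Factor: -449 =-449^1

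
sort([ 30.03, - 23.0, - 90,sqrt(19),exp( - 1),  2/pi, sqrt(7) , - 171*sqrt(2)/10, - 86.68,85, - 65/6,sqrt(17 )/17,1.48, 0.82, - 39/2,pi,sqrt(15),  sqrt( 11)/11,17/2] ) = [ - 90, - 86.68, - 171*sqrt(2 ) /10, - 23.0, - 39/2, - 65/6 , sqrt(17) /17,sqrt(11) /11,exp( - 1),  2/pi, 0.82, 1.48,sqrt( 7), pi, sqrt ( 15),sqrt(19 ) , 17/2,  30.03, 85]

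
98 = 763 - 665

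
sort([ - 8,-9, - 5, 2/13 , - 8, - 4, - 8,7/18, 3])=[ - 9, - 8, - 8, - 8 , - 5, - 4, 2/13,7/18,3]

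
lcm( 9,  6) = 18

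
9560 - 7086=2474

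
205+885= 1090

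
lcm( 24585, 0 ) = 0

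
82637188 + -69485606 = 13151582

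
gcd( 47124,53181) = 9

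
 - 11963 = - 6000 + - 5963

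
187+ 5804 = 5991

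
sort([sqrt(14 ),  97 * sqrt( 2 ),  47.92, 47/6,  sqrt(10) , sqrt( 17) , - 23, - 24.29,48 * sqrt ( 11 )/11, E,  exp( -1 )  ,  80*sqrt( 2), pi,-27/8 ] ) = [ - 24.29,-23,-27/8, exp ( - 1) , E, pi, sqrt( 10), sqrt(14 ), sqrt ( 17),47/6,48*sqrt(11)/11, 47.92,80 * sqrt( 2), 97*sqrt ( 2) ]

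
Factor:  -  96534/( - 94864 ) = 2^(  -  3) * 3^2  *7^( - 2)*11^( - 2)*31^1*173^1=48267/47432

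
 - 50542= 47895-98437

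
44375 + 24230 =68605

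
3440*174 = 598560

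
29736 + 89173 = 118909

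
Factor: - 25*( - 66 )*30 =2^2*3^2*5^3* 11^1 = 49500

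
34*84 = 2856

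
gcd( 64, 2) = 2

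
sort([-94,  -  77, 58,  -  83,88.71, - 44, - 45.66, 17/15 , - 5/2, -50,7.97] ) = [ - 94,  -  83,-77, - 50,-45.66, - 44, - 5/2, 17/15,7.97,58, 88.71] 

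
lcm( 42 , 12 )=84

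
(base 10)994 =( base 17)378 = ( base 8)1742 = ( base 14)510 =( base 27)19m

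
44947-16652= 28295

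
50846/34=25423/17 = 1495.47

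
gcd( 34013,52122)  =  7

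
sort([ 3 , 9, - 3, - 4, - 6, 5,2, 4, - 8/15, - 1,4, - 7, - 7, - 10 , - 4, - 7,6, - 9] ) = [ - 10, - 9, - 7, - 7, - 7, - 6,-4  , - 4,-3, - 1 , - 8/15, 2, 3 , 4 , 4, 5 , 6, 9] 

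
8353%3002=2349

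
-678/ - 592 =339/296=1.15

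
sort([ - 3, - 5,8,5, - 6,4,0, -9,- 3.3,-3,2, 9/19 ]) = [ - 9, - 6,-5,-3.3,-3,-3, 0, 9/19,2, 4, 5 , 8 ] 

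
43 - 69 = - 26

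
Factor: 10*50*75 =37500= 2^2 *3^1*5^5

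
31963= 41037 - 9074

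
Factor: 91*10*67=60970 = 2^1*5^1*7^1*13^1*67^1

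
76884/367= 209 + 181/367= 209.49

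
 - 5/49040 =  - 1 +9807/9808 = - 0.00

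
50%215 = 50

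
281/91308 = 281/91308 =0.00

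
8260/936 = 8 + 193/234 = 8.82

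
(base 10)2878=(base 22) 5KI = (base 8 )5476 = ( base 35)2c8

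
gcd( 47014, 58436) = 2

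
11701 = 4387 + 7314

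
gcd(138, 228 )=6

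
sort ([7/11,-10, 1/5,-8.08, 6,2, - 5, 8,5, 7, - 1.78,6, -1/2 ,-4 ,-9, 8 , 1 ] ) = [ - 10, - 9, - 8.08, - 5, - 4 ,-1.78 ,-1/2, 1/5, 7/11,  1, 2, 5,6,6,  7, 8,8 ]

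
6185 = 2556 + 3629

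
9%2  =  1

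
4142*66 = 273372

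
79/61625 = 79/61625 = 0.00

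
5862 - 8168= - 2306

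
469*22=10318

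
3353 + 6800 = 10153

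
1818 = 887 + 931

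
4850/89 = 4850/89 = 54.49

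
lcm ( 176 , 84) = 3696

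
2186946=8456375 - 6269429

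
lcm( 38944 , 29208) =116832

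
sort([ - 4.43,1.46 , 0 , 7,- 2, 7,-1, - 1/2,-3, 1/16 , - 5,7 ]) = [ - 5, - 4.43, - 3,- 2, - 1,  -  1/2,0,1/16,1.46, 7,7, 7 ]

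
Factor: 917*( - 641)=- 587797 = - 7^1*131^1*641^1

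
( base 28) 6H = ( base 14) d3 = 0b10111001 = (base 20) 95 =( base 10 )185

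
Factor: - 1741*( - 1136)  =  2^4*71^1*1741^1 = 1977776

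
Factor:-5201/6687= -3^(  -  2 )*7^1 = -7/9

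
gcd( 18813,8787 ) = 3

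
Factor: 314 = 2^1*157^1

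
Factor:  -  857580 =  - 2^2*3^1* 5^1*14293^1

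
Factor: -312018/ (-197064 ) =2^ ( - 2 )*3^( - 1)*19^1 = 19/12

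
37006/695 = 53 + 171/695 = 53.25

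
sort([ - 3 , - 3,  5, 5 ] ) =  [ - 3, - 3,5 , 5 ]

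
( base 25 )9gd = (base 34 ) 57k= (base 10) 6038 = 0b1011110010110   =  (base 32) 5SM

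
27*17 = 459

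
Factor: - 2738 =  - 2^1*37^2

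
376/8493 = 376/8493 = 0.04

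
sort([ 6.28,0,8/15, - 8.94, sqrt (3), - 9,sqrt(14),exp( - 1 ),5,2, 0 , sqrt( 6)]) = [ - 9,  -  8.94, 0,  0, exp( - 1), 8/15, sqrt (3),2,sqrt( 6), sqrt( 14 ),5,  6.28] 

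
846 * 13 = 10998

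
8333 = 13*641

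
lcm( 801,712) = 6408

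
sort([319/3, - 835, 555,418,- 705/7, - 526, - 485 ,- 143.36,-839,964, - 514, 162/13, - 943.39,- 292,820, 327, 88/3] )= [ - 943.39, - 839, - 835, - 526,  -  514, - 485, - 292, - 143.36, - 705/7, 162/13, 88/3, 319/3, 327,  418,555, 820, 964 ]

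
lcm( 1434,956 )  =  2868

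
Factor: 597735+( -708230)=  - 110495 = -  5^1*7^2*11^1 * 41^1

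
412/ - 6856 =-103/1714 = -  0.06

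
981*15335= 15043635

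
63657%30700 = 2257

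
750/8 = 375/4 = 93.75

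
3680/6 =613+1/3 = 613.33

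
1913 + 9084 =10997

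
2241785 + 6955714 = 9197499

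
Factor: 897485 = 5^1*179497^1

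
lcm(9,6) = 18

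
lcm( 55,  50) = 550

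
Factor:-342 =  - 2^1*3^2 *19^1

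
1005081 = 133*7557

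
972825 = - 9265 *( - 105)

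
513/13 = 513/13  =  39.46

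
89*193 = 17177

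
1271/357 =3+200/357 = 3.56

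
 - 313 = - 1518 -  - 1205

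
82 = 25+57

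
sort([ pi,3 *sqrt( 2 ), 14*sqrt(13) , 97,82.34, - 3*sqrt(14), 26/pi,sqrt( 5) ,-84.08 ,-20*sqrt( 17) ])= [ - 84.08, - 20*sqrt( 17),-3*sqrt( 14),sqrt( 5), pi, 3  *sqrt( 2),26/pi , 14*sqrt(13 ), 82.34, 97]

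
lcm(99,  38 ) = 3762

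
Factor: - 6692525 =  -  5^2*7^1*167^1 * 229^1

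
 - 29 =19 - 48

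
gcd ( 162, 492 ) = 6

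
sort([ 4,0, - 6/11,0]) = [-6/11,0,  0,4 ]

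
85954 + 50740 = 136694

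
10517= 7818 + 2699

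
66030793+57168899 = 123199692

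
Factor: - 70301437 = - 70301437^1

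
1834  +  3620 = 5454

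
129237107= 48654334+80582773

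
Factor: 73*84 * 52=2^4*3^1*7^1*13^1*73^1 = 318864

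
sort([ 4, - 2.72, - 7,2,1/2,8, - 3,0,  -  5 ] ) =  [- 7,-5, - 3, -2.72, 0,1/2 , 2,4,8]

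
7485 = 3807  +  3678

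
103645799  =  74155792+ 29490007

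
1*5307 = 5307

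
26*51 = 1326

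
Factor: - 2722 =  - 2^1*1361^1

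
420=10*42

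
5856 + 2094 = 7950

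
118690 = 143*830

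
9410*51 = 479910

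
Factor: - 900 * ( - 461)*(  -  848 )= - 351835200=- 2^6*3^2*5^2*53^1*461^1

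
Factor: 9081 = 3^2*1009^1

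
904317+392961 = 1297278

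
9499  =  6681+2818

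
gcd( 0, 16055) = 16055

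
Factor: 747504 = 2^4* 3^2*29^1*179^1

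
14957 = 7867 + 7090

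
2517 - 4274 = -1757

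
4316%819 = 221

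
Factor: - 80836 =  - 2^2*7^1*2887^1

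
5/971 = 5/971 = 0.01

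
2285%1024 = 237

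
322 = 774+-452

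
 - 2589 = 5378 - 7967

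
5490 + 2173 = 7663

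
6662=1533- - 5129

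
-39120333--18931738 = -20188595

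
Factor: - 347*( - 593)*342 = 70373682 = 2^1 *3^2*19^1 * 347^1* 593^1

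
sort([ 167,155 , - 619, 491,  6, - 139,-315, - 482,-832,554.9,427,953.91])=[ - 832,  -  619, - 482, - 315,-139,6,155, 167,427, 491,  554.9,953.91]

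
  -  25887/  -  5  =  5177  +  2/5 =5177.40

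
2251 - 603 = 1648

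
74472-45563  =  28909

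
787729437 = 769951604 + 17777833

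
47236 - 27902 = 19334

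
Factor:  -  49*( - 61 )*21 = 3^1*7^3*61^1 = 62769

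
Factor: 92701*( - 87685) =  - 5^1*7^1*13^1*17^1*19^2*41^1*71^1 = - 8128487185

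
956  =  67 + 889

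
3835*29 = 111215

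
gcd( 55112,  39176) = 664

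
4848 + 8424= 13272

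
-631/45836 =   -  631/45836=-0.01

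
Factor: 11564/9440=49/40 = 2^( - 3) * 5^( - 1)*7^2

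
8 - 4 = 4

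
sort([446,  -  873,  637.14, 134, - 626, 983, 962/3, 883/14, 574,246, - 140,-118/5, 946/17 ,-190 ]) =[ - 873, - 626 , - 190, - 140, - 118/5 , 946/17, 883/14, 134 , 246, 962/3,446,574, 637.14, 983]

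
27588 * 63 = 1738044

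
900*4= 3600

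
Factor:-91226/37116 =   -  45613/18558 = - 2^( - 1)*3^( - 2 )  *  1031^ ( - 1) * 45613^1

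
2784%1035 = 714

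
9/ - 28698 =-1+9563/9566= - 0.00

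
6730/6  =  1121 +2/3 = 1121.67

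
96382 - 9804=86578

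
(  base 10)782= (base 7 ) 2165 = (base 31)p7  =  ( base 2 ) 1100001110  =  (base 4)30032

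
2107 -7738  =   - 5631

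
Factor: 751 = 751^1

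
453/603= 151/201=0.75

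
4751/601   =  7 + 544/601 = 7.91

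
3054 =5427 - 2373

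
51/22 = 51/22 = 2.32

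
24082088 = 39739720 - 15657632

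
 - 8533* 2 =- 17066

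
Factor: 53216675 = 5^2*2128667^1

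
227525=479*475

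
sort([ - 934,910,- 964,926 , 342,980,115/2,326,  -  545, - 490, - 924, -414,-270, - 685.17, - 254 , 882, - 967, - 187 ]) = [ - 967,-964, - 934, - 924, - 685.17, - 545, - 490 ,-414,-270, - 254, - 187,115/2 , 326,342,882,910, 926,980] 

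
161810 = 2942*55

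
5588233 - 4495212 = 1093021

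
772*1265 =976580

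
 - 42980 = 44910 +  - 87890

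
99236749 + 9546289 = 108783038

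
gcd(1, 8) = 1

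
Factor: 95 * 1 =95 = 5^1*19^1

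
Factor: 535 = 5^1 * 107^1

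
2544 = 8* 318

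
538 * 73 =39274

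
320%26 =8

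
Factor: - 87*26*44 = -2^3*3^1*11^1 *13^1*29^1= - 99528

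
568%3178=568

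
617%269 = 79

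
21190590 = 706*30015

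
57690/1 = 57690 = 57690.00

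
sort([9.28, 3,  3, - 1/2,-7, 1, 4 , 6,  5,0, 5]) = [ - 7, - 1/2  ,  0,1, 3, 3, 4,5, 5,6 , 9.28 ] 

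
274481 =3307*83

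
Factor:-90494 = - 2^1* 45247^1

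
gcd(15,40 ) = 5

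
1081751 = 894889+186862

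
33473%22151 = 11322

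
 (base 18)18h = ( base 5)3420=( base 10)485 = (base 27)HQ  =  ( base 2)111100101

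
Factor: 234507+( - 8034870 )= - 3^2*866707^1 = -7800363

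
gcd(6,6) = 6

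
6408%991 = 462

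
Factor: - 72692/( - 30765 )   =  2^2 * 3^( - 1)*5^ ( - 1)*7^( - 1)*17^1*293^( - 1) *1069^1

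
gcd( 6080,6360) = 40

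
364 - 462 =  - 98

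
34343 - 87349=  - 53006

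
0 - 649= - 649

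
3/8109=1/2703  =  0.00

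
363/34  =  363/34= 10.68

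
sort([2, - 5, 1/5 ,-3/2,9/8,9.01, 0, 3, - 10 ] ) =[ -10, - 5, - 3/2,0,  1/5, 9/8, 2,3, 9.01]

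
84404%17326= 15100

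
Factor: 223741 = 7^1 * 31963^1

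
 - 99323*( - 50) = 4966150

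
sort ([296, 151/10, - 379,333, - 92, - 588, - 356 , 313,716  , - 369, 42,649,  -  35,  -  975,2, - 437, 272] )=[ - 975, - 588, - 437, - 379, - 369, - 356, - 92, - 35,2,151/10,42,272,296,313, 333, 649,716] 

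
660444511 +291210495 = 951655006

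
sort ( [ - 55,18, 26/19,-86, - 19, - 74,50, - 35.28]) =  [-86,-74, - 55, - 35.28, - 19,26/19 , 18, 50]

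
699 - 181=518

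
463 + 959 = 1422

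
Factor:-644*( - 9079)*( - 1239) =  - 2^2*3^1*7^3*23^1*59^1 *1297^1  =  - 7244279364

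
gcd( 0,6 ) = 6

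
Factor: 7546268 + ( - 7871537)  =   - 3^3 * 7^1*1721^1 = - 325269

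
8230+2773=11003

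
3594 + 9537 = 13131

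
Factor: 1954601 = 11^1* 177691^1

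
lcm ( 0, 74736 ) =0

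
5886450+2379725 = 8266175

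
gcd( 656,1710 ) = 2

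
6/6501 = 2/2167 = 0.00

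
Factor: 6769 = 7^1 * 967^1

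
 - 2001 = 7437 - 9438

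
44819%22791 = 22028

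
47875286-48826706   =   - 951420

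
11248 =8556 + 2692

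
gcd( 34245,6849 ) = 6849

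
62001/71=873 + 18/71 = 873.25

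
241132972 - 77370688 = 163762284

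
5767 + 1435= 7202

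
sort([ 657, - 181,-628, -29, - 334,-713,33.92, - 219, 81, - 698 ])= [ - 713, - 698, - 628,-334, -219, - 181, -29 , 33.92, 81,657 ]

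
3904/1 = 3904 = 3904.00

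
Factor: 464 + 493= 3^1*11^1 * 29^1 = 957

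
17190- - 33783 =50973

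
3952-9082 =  - 5130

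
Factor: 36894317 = 36894317^1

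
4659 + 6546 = 11205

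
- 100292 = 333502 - 433794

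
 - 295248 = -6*49208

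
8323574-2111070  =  6212504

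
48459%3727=8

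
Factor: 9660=2^2*3^1*5^1*7^1 * 23^1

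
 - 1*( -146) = 146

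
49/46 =1+3/46 = 1.07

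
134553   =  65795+68758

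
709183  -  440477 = 268706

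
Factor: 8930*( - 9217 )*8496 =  - 2^5*3^2*5^1*13^1*19^1*47^1*59^1*709^1 = -  699287153760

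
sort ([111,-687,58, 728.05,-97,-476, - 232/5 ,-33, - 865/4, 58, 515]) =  [-687  ,-476, - 865/4, - 97, - 232/5,  -  33, 58,58,111, 515,728.05]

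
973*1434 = 1395282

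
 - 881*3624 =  - 3192744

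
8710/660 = 13+13/66  =  13.20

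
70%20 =10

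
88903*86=7645658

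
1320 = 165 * 8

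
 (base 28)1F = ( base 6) 111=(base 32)1B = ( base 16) 2b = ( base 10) 43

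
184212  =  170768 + 13444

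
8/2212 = 2/553 = 0.00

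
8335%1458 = 1045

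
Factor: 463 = 463^1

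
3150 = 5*630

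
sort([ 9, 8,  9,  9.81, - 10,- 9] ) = [ - 10 , -9, 8,9,9, 9.81]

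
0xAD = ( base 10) 173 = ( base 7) 335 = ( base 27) 6B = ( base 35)4x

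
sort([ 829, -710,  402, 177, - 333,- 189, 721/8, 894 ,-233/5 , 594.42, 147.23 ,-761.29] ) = [ - 761.29, - 710, - 333 ,-189,  -  233/5 , 721/8, 147.23,177,402,594.42,829, 894 ]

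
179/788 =179/788=0.23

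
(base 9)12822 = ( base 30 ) 9jh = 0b10000111101111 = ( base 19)1514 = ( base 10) 8687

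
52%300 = 52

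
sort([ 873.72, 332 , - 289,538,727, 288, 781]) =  [ - 289, 288, 332, 538, 727, 781, 873.72] 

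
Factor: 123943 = 41^1* 3023^1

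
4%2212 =4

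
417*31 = 12927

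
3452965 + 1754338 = 5207303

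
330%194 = 136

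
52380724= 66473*788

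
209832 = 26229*8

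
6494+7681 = 14175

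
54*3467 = 187218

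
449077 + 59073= 508150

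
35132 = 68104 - 32972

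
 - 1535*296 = -454360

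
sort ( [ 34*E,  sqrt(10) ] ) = [ sqrt( 10 ), 34*E ] 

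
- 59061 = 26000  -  85061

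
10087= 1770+8317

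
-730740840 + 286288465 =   -  444452375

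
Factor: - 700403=-11^1*41^1*1553^1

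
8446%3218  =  2010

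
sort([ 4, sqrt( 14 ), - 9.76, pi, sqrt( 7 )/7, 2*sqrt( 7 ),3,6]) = [ - 9.76, sqrt( 7 ) /7,  3 , pi, sqrt(14),  4, 2*sqrt( 7 ) , 6]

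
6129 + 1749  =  7878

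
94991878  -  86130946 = 8860932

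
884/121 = 884/121 = 7.31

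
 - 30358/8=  - 3795 + 1/4 = - 3794.75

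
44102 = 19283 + 24819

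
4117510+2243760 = 6361270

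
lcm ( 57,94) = 5358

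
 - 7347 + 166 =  - 7181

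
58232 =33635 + 24597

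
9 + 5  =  14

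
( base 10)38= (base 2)100110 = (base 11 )35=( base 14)2A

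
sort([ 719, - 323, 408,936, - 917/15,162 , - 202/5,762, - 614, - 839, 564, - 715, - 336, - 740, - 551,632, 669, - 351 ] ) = [ - 839,-740, - 715, - 614, - 551 , - 351, - 336, - 323, - 917/15, - 202/5,162,408,564, 632 , 669, 719,762,936 ]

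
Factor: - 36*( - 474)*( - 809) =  - 13804776 = - 2^3 * 3^3 * 79^1*809^1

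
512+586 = 1098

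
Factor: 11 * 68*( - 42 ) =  - 2^3*3^1*7^1 * 11^1*17^1 =- 31416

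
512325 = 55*9315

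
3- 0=3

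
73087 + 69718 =142805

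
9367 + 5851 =15218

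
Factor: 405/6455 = 3^4*1291^( -1) = 81/1291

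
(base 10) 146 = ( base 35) 46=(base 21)6K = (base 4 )2102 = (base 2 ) 10010010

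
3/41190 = 1/13730 = 0.00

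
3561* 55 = 195855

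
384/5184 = 2/27= 0.07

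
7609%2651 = 2307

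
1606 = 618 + 988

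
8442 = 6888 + 1554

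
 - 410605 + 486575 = 75970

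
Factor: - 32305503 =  - 3^1*31^1*  563^1*617^1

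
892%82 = 72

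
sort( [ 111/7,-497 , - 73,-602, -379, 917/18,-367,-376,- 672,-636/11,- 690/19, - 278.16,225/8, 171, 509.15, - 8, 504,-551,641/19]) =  [ -672, -602,-551, - 497, - 379, - 376,-367, - 278.16,-73,- 636/11,-690/19, - 8, 111/7, 225/8,641/19, 917/18, 171, 504, 509.15 ]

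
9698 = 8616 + 1082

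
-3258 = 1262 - 4520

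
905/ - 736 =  - 2 + 567/736 = - 1.23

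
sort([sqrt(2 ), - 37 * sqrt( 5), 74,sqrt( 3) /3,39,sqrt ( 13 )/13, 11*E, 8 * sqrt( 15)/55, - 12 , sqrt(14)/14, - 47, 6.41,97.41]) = [-37*sqrt( 5), - 47, - 12,sqrt(  14)/14,  sqrt(13 ) /13,8 * sqrt( 15 )/55, sqrt(3)/3,sqrt( 2),6.41, 11*E, 39,74,97.41] 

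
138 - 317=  - 179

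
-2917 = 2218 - 5135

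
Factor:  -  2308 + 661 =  - 1647 = - 3^3*61^1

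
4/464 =1/116 = 0.01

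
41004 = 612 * 67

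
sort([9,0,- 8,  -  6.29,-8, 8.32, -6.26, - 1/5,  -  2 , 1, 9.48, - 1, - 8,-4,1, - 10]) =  [ - 10,-8, - 8,-8,-6.29, - 6.26,  -  4,- 2,-1, - 1/5, 0, 1, 1, 8.32,9,9.48]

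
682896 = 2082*328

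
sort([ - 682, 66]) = [-682,66]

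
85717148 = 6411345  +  79305803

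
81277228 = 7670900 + 73606328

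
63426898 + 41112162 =104539060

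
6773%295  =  283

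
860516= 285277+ 575239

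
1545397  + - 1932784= - 387387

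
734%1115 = 734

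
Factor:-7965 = -3^3*5^1* 59^1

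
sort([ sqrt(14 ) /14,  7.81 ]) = [ sqrt(14 )/14, 7.81 ] 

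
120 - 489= - 369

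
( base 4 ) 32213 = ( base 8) 1647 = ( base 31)U5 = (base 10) 935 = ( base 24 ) 1EN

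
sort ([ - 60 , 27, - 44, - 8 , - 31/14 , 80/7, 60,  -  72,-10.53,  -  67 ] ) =[  -  72, - 67,-60, - 44,-10.53,  -  8, - 31/14, 80/7 , 27, 60]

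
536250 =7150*75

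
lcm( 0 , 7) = 0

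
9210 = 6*1535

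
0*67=0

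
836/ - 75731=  - 836/75731 =- 0.01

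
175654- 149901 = 25753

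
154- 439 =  - 285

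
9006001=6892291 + 2113710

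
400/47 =400/47 = 8.51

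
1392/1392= 1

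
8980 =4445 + 4535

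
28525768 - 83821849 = - 55296081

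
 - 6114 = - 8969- - 2855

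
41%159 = 41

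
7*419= 2933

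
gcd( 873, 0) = 873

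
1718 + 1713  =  3431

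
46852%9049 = 1607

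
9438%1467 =636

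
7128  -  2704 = 4424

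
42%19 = 4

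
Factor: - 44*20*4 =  - 2^6*5^1*11^1=- 3520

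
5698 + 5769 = 11467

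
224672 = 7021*32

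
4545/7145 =909/1429 = 0.64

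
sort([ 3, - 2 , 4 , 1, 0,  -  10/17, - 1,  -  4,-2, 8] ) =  [ - 4, - 2, - 2, - 1, - 10/17,  0,1,3,  4, 8] 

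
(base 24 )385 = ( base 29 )28b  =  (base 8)3605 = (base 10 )1925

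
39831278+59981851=99813129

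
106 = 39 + 67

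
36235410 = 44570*813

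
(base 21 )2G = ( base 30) 1s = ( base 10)58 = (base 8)72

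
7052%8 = 4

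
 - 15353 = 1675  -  17028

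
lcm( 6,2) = 6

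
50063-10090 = 39973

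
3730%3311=419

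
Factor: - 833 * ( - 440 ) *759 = 2^3*3^1*5^1*7^2*11^2*17^1*23^1 = 278188680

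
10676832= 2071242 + 8605590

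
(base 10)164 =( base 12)118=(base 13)C8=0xA4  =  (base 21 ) 7h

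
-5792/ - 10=2896/5 = 579.20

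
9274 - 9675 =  - 401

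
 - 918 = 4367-5285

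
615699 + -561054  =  54645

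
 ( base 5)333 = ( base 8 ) 135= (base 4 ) 1131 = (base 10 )93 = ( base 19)4H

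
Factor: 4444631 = 577^1* 7703^1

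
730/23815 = 146/4763 = 0.03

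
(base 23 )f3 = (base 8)534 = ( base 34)a8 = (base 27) CO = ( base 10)348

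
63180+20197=83377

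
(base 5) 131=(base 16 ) 29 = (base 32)19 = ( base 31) 1A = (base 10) 41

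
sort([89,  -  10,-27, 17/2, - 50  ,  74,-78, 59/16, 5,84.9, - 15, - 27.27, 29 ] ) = [ - 78, -50,-27.27, - 27, - 15,  -  10, 59/16, 5, 17/2, 29, 74 , 84.9, 89 ] 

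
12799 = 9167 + 3632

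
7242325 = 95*76235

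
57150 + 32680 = 89830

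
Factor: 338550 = 2^1*3^1 *5^2*37^1*61^1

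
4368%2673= 1695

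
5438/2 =2719 = 2719.00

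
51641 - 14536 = 37105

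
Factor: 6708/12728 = 39/74 = 2^( -1)*3^1*13^1*37^( - 1 )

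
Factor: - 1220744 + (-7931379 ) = - 9152123 = - 9152123^1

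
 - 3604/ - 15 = 240 + 4/15 = 240.27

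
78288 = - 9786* ( - 8)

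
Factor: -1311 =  - 3^1*19^1*23^1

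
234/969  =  78/323= 0.24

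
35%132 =35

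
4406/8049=4406/8049 = 0.55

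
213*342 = 72846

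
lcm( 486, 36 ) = 972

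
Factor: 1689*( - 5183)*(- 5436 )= 47587216932 = 2^2*3^3*71^1*73^1*151^1*563^1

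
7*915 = 6405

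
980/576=245/144=1.70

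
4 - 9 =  - 5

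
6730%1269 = 385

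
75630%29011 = 17608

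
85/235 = 17/47 = 0.36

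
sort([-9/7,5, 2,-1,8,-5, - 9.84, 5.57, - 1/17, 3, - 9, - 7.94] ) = [ - 9.84,-9,-7.94, - 5, - 9/7, - 1, - 1/17,2, 3,5,5.57,8] 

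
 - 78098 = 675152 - 753250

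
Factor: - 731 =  - 17^1*43^1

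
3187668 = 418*7626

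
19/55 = 19/55= 0.35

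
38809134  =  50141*774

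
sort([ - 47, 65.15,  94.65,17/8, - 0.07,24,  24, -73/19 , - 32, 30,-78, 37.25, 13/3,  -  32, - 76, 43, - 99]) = [ -99, - 78, - 76 , -47,-32, - 32 , - 73/19,-0.07, 17/8, 13/3,  24, 24,30, 37.25, 43,65.15, 94.65]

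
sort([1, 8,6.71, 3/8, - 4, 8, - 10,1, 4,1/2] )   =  [-10, - 4,3/8,  1/2,1,1,4,6.71,8,8] 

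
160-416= - 256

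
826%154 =56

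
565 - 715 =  - 150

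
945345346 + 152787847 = 1098133193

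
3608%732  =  680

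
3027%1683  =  1344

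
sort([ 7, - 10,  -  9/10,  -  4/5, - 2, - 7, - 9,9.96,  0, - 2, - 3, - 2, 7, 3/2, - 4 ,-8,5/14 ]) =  [ - 10,-9, - 8, - 7,-4, - 3,-2, - 2,  -  2, - 9/10, -4/5, 0, 5/14, 3/2, 7, 7, 9.96]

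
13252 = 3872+9380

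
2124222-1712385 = 411837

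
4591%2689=1902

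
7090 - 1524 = 5566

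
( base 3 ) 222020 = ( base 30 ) ni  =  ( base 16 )2c4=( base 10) 708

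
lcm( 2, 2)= 2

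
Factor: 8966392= 2^3*1120799^1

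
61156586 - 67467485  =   - 6310899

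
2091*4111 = 8596101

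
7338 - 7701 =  - 363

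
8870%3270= 2330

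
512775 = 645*795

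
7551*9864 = 74483064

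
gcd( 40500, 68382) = 18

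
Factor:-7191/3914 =  -  2^( - 1)*3^2*17^1 * 19^( -1)*47^1* 103^( - 1 ) 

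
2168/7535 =2168/7535 = 0.29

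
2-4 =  - 2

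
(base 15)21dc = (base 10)7182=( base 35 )5u7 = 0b1110000001110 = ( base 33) 6JL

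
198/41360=9/1880 = 0.00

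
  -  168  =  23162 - 23330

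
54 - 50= 4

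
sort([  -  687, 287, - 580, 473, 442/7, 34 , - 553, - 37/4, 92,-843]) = [ - 843  , - 687, - 580,  -  553, - 37/4,  34, 442/7, 92,287,  473 ]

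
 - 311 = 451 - 762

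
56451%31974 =24477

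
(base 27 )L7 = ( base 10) 574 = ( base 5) 4244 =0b1000111110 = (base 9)707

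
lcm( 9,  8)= 72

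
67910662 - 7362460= 60548202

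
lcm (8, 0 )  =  0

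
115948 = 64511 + 51437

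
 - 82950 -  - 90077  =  7127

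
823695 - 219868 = 603827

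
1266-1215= 51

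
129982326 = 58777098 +71205228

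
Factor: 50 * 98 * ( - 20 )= - 98000 = - 2^4 * 5^3 *7^2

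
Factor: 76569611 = 76569611^1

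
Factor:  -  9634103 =-9634103^1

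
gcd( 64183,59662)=1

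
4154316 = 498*8342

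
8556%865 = 771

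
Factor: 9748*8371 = 2^2*11^1 *761^1*2437^1= 81600508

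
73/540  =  73/540 = 0.14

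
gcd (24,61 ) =1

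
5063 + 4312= 9375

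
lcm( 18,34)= 306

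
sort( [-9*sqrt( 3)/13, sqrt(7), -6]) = [ - 6,-9*sqrt(3)/13,sqrt ( 7)]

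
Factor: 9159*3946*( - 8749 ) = - 316201231086 = - 2^1*3^1*13^1*43^1*71^1*673^1 * 1973^1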